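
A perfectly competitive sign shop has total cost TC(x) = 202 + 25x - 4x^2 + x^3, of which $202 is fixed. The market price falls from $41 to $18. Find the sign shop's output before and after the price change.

AVC = 25 - 4x + x^2, minimized at x = 2 where min AVC = $21. MC = 25 - 8x + 3x^2.
With P = $41 above the shutdown price, P = MC gives x = 4.
At P = $18 < min AVC = $21, price no longer covers variable cost at any output, so the firm shuts down: x = 0.

Output falls from 4 to 0 (the firm shuts down)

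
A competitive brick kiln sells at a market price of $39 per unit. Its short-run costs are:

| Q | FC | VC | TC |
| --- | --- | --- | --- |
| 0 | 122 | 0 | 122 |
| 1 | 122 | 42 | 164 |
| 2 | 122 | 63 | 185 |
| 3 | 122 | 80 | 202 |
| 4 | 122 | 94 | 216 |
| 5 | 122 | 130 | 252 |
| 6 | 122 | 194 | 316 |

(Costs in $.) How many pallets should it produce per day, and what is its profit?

Compute π = P·Q − TC at each output: Q=0: -122; Q=1: -125; Q=2: -107; Q=3: -85; Q=4: -60; Q=5: -57; Q=6: -82.
Profit is maximized at Q = 5. AVC there is 130/5 = $26 ≤ P, so producing beats shutting down (which would give -$122).

Q = 5; profit = -$57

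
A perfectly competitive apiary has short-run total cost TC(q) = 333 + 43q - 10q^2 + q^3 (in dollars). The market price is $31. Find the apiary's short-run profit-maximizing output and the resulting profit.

Profit = -$261 at q = 6

AVC = 43 - 10q + q^2; min AVC = $18 at q = 5. Since P = $31 ≥ min AVC, the firm produces.
With MC = 43 - 20q + 3q^2, P = MC on the upward-sloping part at q* = 6.
TR = 31·6 = 186. TC = 333 + 114 = 447. Profit = 186 − 447 = -$261.
By producing, the firm covers all variable cost plus $72 of fixed cost; shutting down would lose the full $333.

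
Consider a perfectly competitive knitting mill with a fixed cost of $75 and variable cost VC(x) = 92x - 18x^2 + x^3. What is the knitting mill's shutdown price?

$11 per unit

The shutdown price is the minimum of AVC. VC = 92x - 18x^2 + x^3, so AVC = 92 - 18x + x^2.
At the minimum of AVC, MC = AVC. MC = 92 - 36x + 3x^2; setting MC = AVC gives 2x^2 - 18x = 0, so x = 9. min AVC = 11.
For P < $11 the firm produces nothing.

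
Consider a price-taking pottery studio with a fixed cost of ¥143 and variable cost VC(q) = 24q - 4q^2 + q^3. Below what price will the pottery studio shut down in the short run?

¥20 per unit

The firm shuts down when price falls below the minimum of average variable cost. AVC = VC/q = 24 - 4q + q^2.
At the minimum of AVC, MC = AVC. MC = 24 - 8q + 3q^2; setting MC = AVC gives 2q^2 - 4q = 0, so q = 2. min AVC = 20.
So the shutdown price is ¥20.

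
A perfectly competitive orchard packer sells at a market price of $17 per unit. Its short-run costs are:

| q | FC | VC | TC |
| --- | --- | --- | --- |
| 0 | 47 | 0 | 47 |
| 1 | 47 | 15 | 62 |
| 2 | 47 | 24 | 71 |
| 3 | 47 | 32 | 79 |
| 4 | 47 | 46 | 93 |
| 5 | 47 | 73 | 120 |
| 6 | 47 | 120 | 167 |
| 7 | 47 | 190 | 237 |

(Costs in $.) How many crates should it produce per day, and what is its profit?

Profit at each row (π = 17q − TC): q=0: -47; q=1: -45; q=2: -37; q=3: -28; q=4: -25; q=5: -35; q=6: -65; q=7: -118.
Profit is maximized at q = 4. AVC there is 46/4 = $11.50 ≤ P, so producing beats shutting down (which would give -$47).

q = 4; profit = -$25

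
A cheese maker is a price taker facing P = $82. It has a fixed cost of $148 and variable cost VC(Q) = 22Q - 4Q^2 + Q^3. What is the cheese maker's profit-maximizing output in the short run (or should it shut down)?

Produce at Q = 6

Variable cost is VC = 22Q - 4Q^2 + Q^3, so AVC = VC/Q = 22 - 4Q + Q^2 and MC = dTC/dQ = 22 - 8Q + 3Q^2.
The AVC parabola has its vertex at Q = 4/2 = 2, where AVC = 22 - 4·2 + 2^2 = $18.
Since P = $82 ≥ min AVC = $18, price covers variable cost and the firm should produce.
Solving P = MC: -60 - 8Q + 3Q^2 = 0 ⇒ Q = -10/3 or 6. On the upward-sloping branch, Q* = 6.
Check: AVC at Q = 6 is $34 ≤ P, so revenue covers variable cost.
Profit = P·Q − TC = 82·6 − 352 = $140.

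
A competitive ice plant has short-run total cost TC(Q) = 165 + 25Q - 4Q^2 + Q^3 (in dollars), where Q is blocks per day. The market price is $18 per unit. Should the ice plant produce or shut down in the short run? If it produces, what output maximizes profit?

Shut down

Strip out fixed cost: VC = 25Q - 4Q^2 + Q^3. Then AVC = 25 - 4Q + Q^2 and MC = 25 - 8Q + 3Q^2.
AVC hits its minimum where MC = AVC, at Q = 2, giving min AVC = 25 - 4·2 + 2^2 = $21.
Since P = $18 < min AVC = $21, price fails to cover variable cost at any output.
Best response: produce nothing and absorb the $165 fixed cost.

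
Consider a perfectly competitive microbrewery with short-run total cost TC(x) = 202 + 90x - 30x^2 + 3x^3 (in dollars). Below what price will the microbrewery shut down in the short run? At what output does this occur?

The shutdown price is the minimum of AVC. VC = 90x - 30x^2 + 3x^3, so AVC = 90 - 30x + 3x^2.
At the minimum of AVC, MC = AVC. MC = 90 - 60x + 9x^2; setting MC = AVC gives 6x^2 - 30x = 0, so x = 5. min AVC = 15.
So the shutdown price is $15.

$15 per unit, at x = 5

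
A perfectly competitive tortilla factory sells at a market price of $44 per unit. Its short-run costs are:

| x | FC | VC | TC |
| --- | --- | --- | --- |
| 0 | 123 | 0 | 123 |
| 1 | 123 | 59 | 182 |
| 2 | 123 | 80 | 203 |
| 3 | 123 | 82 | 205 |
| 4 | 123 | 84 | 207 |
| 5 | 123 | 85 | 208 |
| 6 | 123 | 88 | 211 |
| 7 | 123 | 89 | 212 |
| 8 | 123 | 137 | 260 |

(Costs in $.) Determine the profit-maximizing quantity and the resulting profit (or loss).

Compute π = P·x − TC at each output: x=0: -123; x=1: -138; x=2: -115; x=3: -73; x=4: -31; x=5: 12; x=6: 53; x=7: 96; x=8: 92.
Profit is maximized at x = 7. AVC there is 89/7 = $12.71 ≤ P, so producing beats shutting down (which would give -$123).

x = 7; profit = $96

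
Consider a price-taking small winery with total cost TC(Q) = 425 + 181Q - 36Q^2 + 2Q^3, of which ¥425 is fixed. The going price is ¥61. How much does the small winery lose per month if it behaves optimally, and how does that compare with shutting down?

Profit = -¥25 at Q = 10

AVC = 181 - 36Q + 2Q^2; min AVC = ¥19 at Q = 9. Since P = ¥61 ≥ min AVC, the firm produces.
With MC = 181 - 72Q + 6Q^2, P = MC on the upward-sloping part at Q* = 10.
TR = 61·10 = 610. TC = 425 + 210 = 635. Profit = 610 − 635 = -¥25.
By producing, the firm covers all variable cost plus ¥400 of fixed cost; shutting down would lose the full ¥425.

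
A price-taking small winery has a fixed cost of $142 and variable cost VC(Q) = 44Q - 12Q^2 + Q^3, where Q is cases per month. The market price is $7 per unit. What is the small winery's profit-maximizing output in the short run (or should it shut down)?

Shut down

Variable cost is VC = 44Q - 12Q^2 + Q^3, so AVC = VC/Q = 44 - 12Q + Q^2 and MC = dTC/dQ = 44 - 24Q + 3Q^2.
AVC hits its minimum where MC = AVC, at Q = 6, giving min AVC = 44 - 12·6 + 6^2 = $8.
With P < min AVC ($7 < $8), every unit sold adds to the loss.
Shutting down limits the loss to fixed cost, $142.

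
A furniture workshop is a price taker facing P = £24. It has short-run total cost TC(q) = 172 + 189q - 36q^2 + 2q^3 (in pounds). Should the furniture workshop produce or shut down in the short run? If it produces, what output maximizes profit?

Strip out fixed cost: VC = 189q - 36q^2 + 2q^3. Then AVC = 189 - 36q + 2q^2 and MC = 189 - 72q + 6q^2.
AVC hits its minimum where MC = AVC, at q = 9, giving min AVC = 189 - 36·9 + 2·9^2 = £27.
P = £24 lies below min AVC = £27; no output level covers variable cost.
Best response: produce nothing and absorb the £172 fixed cost.

Shut down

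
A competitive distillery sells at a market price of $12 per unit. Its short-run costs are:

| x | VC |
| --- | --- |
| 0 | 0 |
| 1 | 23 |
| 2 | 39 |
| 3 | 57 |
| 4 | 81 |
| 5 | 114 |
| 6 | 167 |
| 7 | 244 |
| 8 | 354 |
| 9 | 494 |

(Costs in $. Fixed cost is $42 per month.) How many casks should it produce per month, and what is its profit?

x = 0 (shut down); profit = -$42

Tabulate TR − TC: x=0: -42; x=1: -53; x=2: -57; x=3: -63; x=4: -75; x=5: -96; x=6: -137; x=7: -202; x=8: -300; x=9: -428.
Profit is highest at x = 0. Equivalently, the lowest AVC in the table is 57/3 ≈ $19 at x = 3, and P = $12 falls below it — price never covers variable cost, so the firm shuts down and loses only its fixed cost.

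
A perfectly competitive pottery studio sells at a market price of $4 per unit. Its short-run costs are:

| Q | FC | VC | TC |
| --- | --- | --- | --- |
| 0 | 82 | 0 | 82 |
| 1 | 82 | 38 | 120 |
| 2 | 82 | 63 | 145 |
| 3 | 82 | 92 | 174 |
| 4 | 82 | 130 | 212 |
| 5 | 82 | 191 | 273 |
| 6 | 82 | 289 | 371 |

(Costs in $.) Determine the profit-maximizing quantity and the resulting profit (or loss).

Tabulate TR − TC: Q=0: -82; Q=1: -116; Q=2: -137; Q=3: -162; Q=4: -196; Q=5: -253; Q=6: -347.
Profit is highest at Q = 0. Equivalently, the lowest AVC in the table is 92/3 ≈ $30.67 at Q = 3, and P = $4 falls below it — price never covers variable cost, so the firm shuts down and loses only its fixed cost.

Q = 0 (shut down); profit = -$82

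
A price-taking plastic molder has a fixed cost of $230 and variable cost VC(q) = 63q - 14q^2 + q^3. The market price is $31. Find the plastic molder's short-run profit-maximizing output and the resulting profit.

Profit = -$102 at q = 8

AVC = 63 - 14q + q^2; min AVC = $14 at q = 7. Since P = $31 ≥ min AVC, the firm produces.
MC = 63 - 28q + 3q^2. Setting P = MC and taking the root on the rising branch gives q* = 8.
TR = 31·8 = 248. TC = 230 + 120 = 350. Profit = 248 − 350 = -$102.
That loss of $102 beats the $230 the firm would lose by shutting down; producing recovers $128 of fixed cost.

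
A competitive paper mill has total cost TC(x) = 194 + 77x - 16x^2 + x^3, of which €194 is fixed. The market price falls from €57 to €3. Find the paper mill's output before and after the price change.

Output falls from 10 to 0 (the firm shuts down)

MC = 77 - 32x + 3x^2; the shutdown threshold is min AVC = €13 (at x = 8).
With P = €57 above the shutdown price, P = MC gives x = 10.
At P = €3 < min AVC = €13, price no longer covers variable cost at any output, so the firm shuts down: x = 0.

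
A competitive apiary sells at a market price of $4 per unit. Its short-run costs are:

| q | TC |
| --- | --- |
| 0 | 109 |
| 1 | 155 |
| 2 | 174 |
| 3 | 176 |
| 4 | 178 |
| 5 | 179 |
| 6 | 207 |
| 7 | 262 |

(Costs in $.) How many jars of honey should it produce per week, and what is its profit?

Profit at each row (π = 4q − TC): q=0: -109; q=1: -151; q=2: -166; q=3: -164; q=4: -162; q=5: -159; q=6: -183; q=7: -234.
Profit is highest at q = 0. Equivalently, the lowest AVC in the table is 70/5 ≈ $14 at q = 5, and P = $4 falls below it — price never covers variable cost, so the firm shuts down and loses only its fixed cost.

q = 0 (shut down); profit = -$109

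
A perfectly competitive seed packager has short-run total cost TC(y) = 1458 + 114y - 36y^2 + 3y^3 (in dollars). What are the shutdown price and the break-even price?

AVC = 114 - 36y + 3y^2; minimized at y = 6, giving min AVC = $6. That is the shutdown price.
ATC = 1458/y + 114 - 36y + 3y^2. Setting dATC/dy = −1458/y^2 − 36 + 6y = 0 gives y = 9 (since 6·9^3 − 36·9^2 = 1458).
min ATC = 1458/9 + 114 − 36·9 + 3·9^2 = $195. That is the break-even price.
Between these two prices the firm operates at a loss; above $195 it earns a profit.

Shutdown price = $6; break-even price = $195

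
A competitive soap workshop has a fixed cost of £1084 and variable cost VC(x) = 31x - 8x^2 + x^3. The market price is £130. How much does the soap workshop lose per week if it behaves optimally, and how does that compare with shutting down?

AVC = 31 - 8x + x^2; min AVC = £15 at x = 4. Since P = £130 ≥ min AVC, the firm produces.
MC = 31 - 16x + 3x^2. Setting P = MC and taking the root on the rising branch gives x* = 9.
TR = 130·9 = 1170. TC = 1084 + 360 = 1444. Profit = 1170 − 1444 = -£274.
That loss of £274 beats the £1084 the firm would lose by shutting down; producing recovers £810 of fixed cost.

Profit = -£274 at x = 9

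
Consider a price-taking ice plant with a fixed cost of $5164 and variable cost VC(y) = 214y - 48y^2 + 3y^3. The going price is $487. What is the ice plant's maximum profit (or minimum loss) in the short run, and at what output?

AVC = 214 - 48y + 3y^2; min AVC = $22 at y = 8. Since P = $487 ≥ min AVC, the firm produces.
With MC = 214 - 96y + 9y^2, P = MC on the upward-sloping part at y* = 13.
TR = 487·13 = 6331. TC = 5164 + 1261 = 6425. Profit = 6331 − 6425 = -$94.
Shutting down would mean losing the fixed cost of $5164, so operating at a loss of $94 is better by $5070.

Profit = -$94 at y = 13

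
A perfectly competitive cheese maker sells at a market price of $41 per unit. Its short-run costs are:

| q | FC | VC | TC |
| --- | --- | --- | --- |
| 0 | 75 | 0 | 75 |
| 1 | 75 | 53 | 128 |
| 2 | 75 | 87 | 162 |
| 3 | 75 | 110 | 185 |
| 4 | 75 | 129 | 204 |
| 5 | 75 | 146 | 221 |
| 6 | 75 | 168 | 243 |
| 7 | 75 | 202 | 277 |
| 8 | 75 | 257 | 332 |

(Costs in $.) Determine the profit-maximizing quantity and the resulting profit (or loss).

Tabulate TR − TC: q=0: -75; q=1: -87; q=2: -80; q=3: -62; q=4: -40; q=5: -16; q=6: 3; q=7: 10; q=8: -4.
Profit is maximized at q = 7. AVC there is 202/7 = $28.86 ≤ P, so producing beats shutting down (which would give -$75).

q = 7; profit = $10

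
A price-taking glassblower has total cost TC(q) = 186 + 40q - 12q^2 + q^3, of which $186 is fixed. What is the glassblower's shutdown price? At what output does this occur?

The shutdown price is the minimum of AVC. VC = 40q - 12q^2 + q^3, so AVC = 40 - 12q + q^2.
dAVC/dq = -12 + 2q = 0 gives q = 6. min AVC = 40 - 12·6 + 6^2 = 4.
For P < $4 the firm produces nothing.

$4 per unit, at q = 6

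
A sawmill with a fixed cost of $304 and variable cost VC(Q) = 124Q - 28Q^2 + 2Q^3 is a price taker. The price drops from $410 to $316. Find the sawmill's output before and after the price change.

AVC = 124 - 28Q + 2Q^2, minimized at Q = 7 where min AVC = $26. MC = 124 - 56Q + 6Q^2.
With P = $410 above the shutdown price, P = MC gives Q = 13.
At P = $316 ≥ min AVC, set P = MC: Q = 12. The firm stays open but cuts output.

Output falls from 13 to 12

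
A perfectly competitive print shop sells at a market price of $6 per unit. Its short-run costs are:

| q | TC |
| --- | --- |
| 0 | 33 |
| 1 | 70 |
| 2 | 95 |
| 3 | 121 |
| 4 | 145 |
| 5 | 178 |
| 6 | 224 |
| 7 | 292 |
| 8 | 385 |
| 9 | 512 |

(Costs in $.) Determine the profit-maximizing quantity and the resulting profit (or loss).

Profit at each row (π = 6q − TC): q=0: -33; q=1: -64; q=2: -83; q=3: -103; q=4: -121; q=5: -148; q=6: -188; q=7: -250; q=8: -337; q=9: -458.
Profit is highest at q = 0. Equivalently, the lowest AVC in the table is 112/4 ≈ $28 at q = 4, and P = $6 falls below it — price never covers variable cost, so the firm shuts down and loses only its fixed cost.

q = 0 (shut down); profit = -$33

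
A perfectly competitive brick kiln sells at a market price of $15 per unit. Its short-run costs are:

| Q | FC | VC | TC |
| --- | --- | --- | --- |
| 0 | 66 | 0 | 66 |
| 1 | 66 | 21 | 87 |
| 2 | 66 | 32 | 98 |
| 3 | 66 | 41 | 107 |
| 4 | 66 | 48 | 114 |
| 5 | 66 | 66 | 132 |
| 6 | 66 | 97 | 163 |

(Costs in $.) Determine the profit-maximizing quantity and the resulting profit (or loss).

Q = 4; profit = -$54

Compute π = P·Q − TC at each output: Q=0: -66; Q=1: -72; Q=2: -68; Q=3: -62; Q=4: -54; Q=5: -57; Q=6: -73.
Profit is maximized at Q = 4. AVC there is 48/4 = $12 ≤ P, so producing beats shutting down (which would give -$66).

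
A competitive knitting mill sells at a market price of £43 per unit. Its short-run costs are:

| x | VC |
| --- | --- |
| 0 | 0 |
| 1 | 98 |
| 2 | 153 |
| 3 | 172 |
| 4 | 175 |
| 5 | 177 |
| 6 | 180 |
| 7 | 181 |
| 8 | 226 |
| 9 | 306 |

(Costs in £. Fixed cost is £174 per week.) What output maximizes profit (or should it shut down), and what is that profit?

Compute π = P·x − TC at each output: x=0: -174; x=1: -229; x=2: -241; x=3: -217; x=4: -177; x=5: -136; x=6: -96; x=7: -54; x=8: -56; x=9: -93.
Profit is maximized at x = 7. AVC there is 181/7 = £25.86 ≤ P, so producing beats shutting down (which would give -£174).

x = 7; profit = -£54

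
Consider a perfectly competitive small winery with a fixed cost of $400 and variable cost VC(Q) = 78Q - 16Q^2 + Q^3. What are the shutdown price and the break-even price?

Shutdown price = $14; break-even price = $58

Shutdown price = min AVC. AVC = 78 - 16Q + Q^2, with vertex at Q = 8 and minimum $14.
ATC = 400/Q + 78 - 16Q + Q^2. Setting dATC/dQ = −400/Q^2 − 16 + 2Q = 0 gives Q = 10 (since 2·10^3 − 16·10^2 = 400).
min ATC = 400/10 + 78 − 16·10 + 10^2 = $58. That is the break-even price.
For $14 ≤ P < $58 the firm produces at a loss; below $14 it shuts down.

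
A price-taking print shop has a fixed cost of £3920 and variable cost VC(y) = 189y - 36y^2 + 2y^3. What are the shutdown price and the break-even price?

AVC = 189 - 36y + 2y^2; minimized at y = 9, giving min AVC = £27. That is the shutdown price.
ATC = 3920/y + 189 - 36y + 2y^2. Setting dATC/dy = −3920/y^2 − 36 + 4y = 0 gives y = 14 (since 4·14^3 − 36·14^2 = 3920).
min ATC = 3920/14 + 189 − 36·14 + 2·14^2 = £357. That is the break-even price.
For £27 ≤ P < £357 the firm produces at a loss; below £27 it shuts down.

Shutdown price = £27; break-even price = £357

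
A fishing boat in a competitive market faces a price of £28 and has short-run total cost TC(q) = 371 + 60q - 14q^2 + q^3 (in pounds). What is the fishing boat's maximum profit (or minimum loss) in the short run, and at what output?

Profit = -£243 at q = 8

AVC = 60 - 14q + q^2 has its minimum £11 at q = 7; price £28 clears that bar, so the firm operates.
With MC = 60 - 28q + 3q^2, P = MC on the upward-sloping part at q* = 8.
TR = 28·8 = 224. TC = 371 + 96 = 467. Profit = 224 − 467 = -£243.
That loss of £243 beats the £371 the firm would lose by shutting down; producing recovers £128 of fixed cost.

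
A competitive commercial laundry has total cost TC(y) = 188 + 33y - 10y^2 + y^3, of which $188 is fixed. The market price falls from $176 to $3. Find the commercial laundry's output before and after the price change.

Output falls from 11 to 0 (the firm shuts down)

AVC = 33 - 10y + y^2, minimized at y = 5 where min AVC = $8. MC = 33 - 20y + 3y^2.
With P = $176 above the shutdown price, P = MC gives y = 11.
At P = $3 < min AVC = $8, price no longer covers variable cost at any output, so the firm shuts down: y = 0.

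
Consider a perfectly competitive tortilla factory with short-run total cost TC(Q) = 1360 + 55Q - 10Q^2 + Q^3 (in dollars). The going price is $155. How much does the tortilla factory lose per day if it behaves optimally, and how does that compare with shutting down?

Profit = -$360 at Q = 10

AVC = 55 - 10Q + Q^2 has its minimum $30 at Q = 5; price $155 clears that bar, so the firm operates.
MC = 55 - 20Q + 3Q^2. Setting P = MC and taking the root on the rising branch gives Q* = 10.
TR = 155·10 = 1550. TC = 1360 + 550 = 1910. Profit = 1550 − 1910 = -$360.
By producing, the firm covers all variable cost plus $1000 of fixed cost; shutting down would lose the full $1360.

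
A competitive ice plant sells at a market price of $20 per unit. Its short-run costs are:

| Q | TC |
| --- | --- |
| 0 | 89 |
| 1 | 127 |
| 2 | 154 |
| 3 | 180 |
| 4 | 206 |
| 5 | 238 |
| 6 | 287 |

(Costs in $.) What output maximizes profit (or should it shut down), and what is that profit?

Q = 0 (shut down); profit = -$89

Tabulate TR − TC: Q=0: -89; Q=1: -107; Q=2: -114; Q=3: -120; Q=4: -126; Q=5: -138; Q=6: -167.
Profit is highest at Q = 0. Equivalently, the lowest AVC in the table is 117/4 ≈ $29.25 at Q = 4, and P = $20 falls below it — price never covers variable cost, so the firm shuts down and loses only its fixed cost.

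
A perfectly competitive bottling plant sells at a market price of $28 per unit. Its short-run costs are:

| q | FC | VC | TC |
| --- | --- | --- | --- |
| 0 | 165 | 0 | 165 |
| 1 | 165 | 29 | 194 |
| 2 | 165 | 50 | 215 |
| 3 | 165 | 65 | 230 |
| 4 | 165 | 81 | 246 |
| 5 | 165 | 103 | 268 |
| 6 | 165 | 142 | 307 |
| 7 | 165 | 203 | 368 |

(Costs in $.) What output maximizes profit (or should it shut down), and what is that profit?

Compute π = P·q − TC at each output: q=0: -165; q=1: -166; q=2: -159; q=3: -146; q=4: -134; q=5: -128; q=6: -139; q=7: -172.
Profit is maximized at q = 5. AVC there is 103/5 = $20.60 ≤ P, so producing beats shutting down (which would give -$165).

q = 5; profit = -$128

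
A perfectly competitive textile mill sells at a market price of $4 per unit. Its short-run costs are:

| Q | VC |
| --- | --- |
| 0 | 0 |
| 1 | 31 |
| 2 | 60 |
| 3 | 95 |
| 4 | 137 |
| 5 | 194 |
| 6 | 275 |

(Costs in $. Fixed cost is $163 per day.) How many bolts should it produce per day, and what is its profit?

Profit at each row (π = 4Q − TC): Q=0: -163; Q=1: -190; Q=2: -215; Q=3: -246; Q=4: -284; Q=5: -337; Q=6: -414.
Profit is highest at Q = 0. Equivalently, the lowest AVC in the table is 60/2 ≈ $30 at Q = 2, and P = $4 falls below it — price never covers variable cost, so the firm shuts down and loses only its fixed cost.

Q = 0 (shut down); profit = -$163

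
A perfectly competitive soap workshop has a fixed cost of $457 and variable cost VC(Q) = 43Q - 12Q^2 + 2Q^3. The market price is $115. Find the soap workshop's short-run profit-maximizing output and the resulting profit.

Profit = -$25 at Q = 6

AVC = 43 - 12Q + 2Q^2; min AVC = $25 at Q = 3. Since P = $115 ≥ min AVC, the firm produces.
MC = 43 - 24Q + 6Q^2. Setting P = MC and taking the root on the rising branch gives Q* = 6.
TR = 115·6 = 690. TC = 457 + 258 = 715. Profit = 690 − 715 = -$25.
By producing, the firm covers all variable cost plus $432 of fixed cost; shutting down would lose the full $457.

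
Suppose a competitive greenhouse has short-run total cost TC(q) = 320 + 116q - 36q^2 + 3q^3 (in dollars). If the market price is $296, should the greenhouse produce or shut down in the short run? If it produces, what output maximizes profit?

Produce at q = 10

Variable cost is VC = 116q - 36q^2 + 3q^3, so AVC = VC/q = 116 - 36q + 3q^2 and MC = dTC/dq = 116 - 72q + 9q^2.
The AVC parabola has its vertex at q = 36/6 = 6, where AVC = 116 - 36·6 + 3·6^2 = $8.
Because $296 ≥ $8, revenue can cover variable cost; the firm operates.
Set P = MC: 296 = 116 - 72q + 9q^2 → -180 - 72q + 9q^2 = 0. The roots are q = -2 and q = 10; the profit-maximizing output is on the rising part of MC, so q* = 10.
Check: AVC at q = 10 is $56 ≤ P, so revenue covers variable cost.
Profit = P·q − TC = 296·10 − 880 = $2080.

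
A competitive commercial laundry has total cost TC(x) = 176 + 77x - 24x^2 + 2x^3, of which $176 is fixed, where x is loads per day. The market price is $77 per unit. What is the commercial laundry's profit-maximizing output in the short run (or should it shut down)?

Produce at x = 8

Variable cost is VC = 77x - 24x^2 + 2x^3, so AVC = VC/x = 77 - 24x + 2x^2 and MC = dTC/dx = 77 - 48x + 6x^2.
AVC hits its minimum where MC = AVC, at x = 6, giving min AVC = 77 - 24·6 + 2·6^2 = $5.
P = $77 exceeds min AVC = $5, so the firm stays open.
Solving P = MC: -48x + 6x^2 = 0 ⇒ x = 0 or 8. On the upward-sloping branch, x* = 8.
Check: AVC at x = 8 is $13 ≤ P, so revenue covers variable cost.
Profit = P·x − TC = 77·8 − 280 = $336.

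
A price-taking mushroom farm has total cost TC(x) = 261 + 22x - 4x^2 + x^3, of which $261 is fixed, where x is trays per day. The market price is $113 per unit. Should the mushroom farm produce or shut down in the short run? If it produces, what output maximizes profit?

Variable cost is VC = 22x - 4x^2 + x^3, so AVC = VC/x = 22 - 4x + x^2 and MC = dTC/dx = 22 - 8x + 3x^2.
AVC hits its minimum where MC = AVC, at x = 2, giving min AVC = 22 - 4·2 + 2^2 = $18.
P = $113 exceeds min AVC = $18, so the firm stays open.
P = MC gives -91 - 8x + 3x^2 = 0, with roots -13/3 and 7. Take the larger (rising MC): x* = 7.
Check: AVC at x = 7 is $43 ≤ P, so revenue covers variable cost.
Profit = P·x − TC = 113·7 − 562 = $229.

Produce at x = 7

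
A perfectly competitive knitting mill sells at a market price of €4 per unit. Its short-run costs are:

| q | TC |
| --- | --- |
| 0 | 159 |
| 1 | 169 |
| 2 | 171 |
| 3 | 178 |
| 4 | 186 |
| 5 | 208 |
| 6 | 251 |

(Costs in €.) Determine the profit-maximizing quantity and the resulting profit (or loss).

Profit at each row (π = 4q − TC): q=0: -159; q=1: -165; q=2: -163; q=3: -166; q=4: -170; q=5: -188; q=6: -227.
Profit is highest at q = 0. Equivalently, the lowest AVC in the table is 12/2 ≈ €6 at q = 2, and P = €4 falls below it — price never covers variable cost, so the firm shuts down and loses only its fixed cost.

q = 0 (shut down); profit = -€159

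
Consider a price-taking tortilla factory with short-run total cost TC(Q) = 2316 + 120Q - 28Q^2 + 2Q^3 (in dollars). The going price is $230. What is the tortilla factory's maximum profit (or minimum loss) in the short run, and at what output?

Profit = -$380 at Q = 11

AVC = 120 - 28Q + 2Q^2 has its minimum $22 at Q = 7; price $230 clears that bar, so the firm operates.
With MC = 120 - 56Q + 6Q^2, P = MC on the upward-sloping part at Q* = 11.
TR = 230·11 = 2530. TC = 2316 + 594 = 2910. Profit = 2530 − 2910 = -$380.
Shutting down would mean losing the fixed cost of $2316, so operating at a loss of $380 is better by $1936.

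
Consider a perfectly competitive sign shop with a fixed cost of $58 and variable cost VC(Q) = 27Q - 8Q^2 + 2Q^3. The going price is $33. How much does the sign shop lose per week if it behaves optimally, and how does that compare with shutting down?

AVC = 27 - 8Q + 2Q^2 has its minimum $19 at Q = 2; price $33 clears that bar, so the firm operates.
MC = 27 - 16Q + 6Q^2. Setting P = MC and taking the root on the rising branch gives Q* = 3.
TR = 33·3 = 99. TC = 58 + 63 = 121. Profit = 99 − 121 = -$22.
That loss of $22 beats the $58 the firm would lose by shutting down; producing recovers $36 of fixed cost.

Profit = -$22 at Q = 3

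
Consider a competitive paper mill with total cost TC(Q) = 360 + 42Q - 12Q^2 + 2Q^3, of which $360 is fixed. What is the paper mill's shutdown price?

The shutdown price is the minimum of AVC. VC = 42Q - 12Q^2 + 2Q^3, so AVC = 42 - 12Q + 2Q^2.
At the minimum of AVC, MC = AVC. MC = 42 - 24Q + 6Q^2; setting MC = AVC gives 4Q^2 - 12Q = 0, so Q = 3. min AVC = 24.
So the shutdown price is $24.

$24 per unit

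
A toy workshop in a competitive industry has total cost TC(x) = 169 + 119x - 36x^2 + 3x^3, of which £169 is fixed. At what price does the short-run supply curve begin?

The shutdown price is the minimum of AVC. VC = 119x - 36x^2 + 3x^3, so AVC = 119 - 36x + 3x^2.
dAVC/dx = -36 + 6x = 0 gives x = 6. min AVC = 119 - 36·6 + 3·6^2 = 11.
For P < £11 the firm produces nothing.

£11 per unit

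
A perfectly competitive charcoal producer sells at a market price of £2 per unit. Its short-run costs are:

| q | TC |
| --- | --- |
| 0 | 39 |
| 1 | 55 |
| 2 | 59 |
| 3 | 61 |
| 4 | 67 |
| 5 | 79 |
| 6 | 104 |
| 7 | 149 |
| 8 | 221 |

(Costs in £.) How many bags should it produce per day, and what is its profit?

Profit at each row (π = 2q − TC): q=0: -39; q=1: -53; q=2: -55; q=3: -55; q=4: -59; q=5: -69; q=6: -92; q=7: -135; q=8: -205.
Profit is highest at q = 0. Equivalently, the lowest AVC in the table is 28/4 ≈ £7 at q = 4, and P = £2 falls below it — price never covers variable cost, so the firm shuts down and loses only its fixed cost.

q = 0 (shut down); profit = -£39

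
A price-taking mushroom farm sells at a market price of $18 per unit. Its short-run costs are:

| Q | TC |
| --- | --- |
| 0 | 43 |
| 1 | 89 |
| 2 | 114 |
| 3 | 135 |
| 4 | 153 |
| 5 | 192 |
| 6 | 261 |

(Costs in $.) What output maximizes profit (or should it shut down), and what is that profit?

Q = 0 (shut down); profit = -$43

Tabulate TR − TC: Q=0: -43; Q=1: -71; Q=2: -78; Q=3: -81; Q=4: -81; Q=5: -102; Q=6: -153.
Profit is highest at Q = 0. Equivalently, the lowest AVC in the table is 110/4 ≈ $27.50 at Q = 4, and P = $18 falls below it — price never covers variable cost, so the firm shuts down and loses only its fixed cost.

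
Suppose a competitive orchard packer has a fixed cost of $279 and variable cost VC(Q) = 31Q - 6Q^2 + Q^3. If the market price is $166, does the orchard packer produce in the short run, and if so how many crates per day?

Produce at Q = 9

Strip out fixed cost: VC = 31Q - 6Q^2 + Q^3. Then AVC = 31 - 6Q + Q^2 and MC = 31 - 12Q + 3Q^2.
The AVC parabola has its vertex at Q = 6/2 = 3, where AVC = 31 - 6·3 + 3^2 = $22.
Because $166 ≥ $22, revenue can cover variable cost; the firm operates.
Set P = MC: 166 = 31 - 12Q + 3Q^2 → -135 - 12Q + 3Q^2 = 0. The roots are Q = -5 and Q = 9; the profit-maximizing output is on the rising part of MC, so Q* = 9.
Check: AVC at Q = 9 is $58 ≤ P, so revenue covers variable cost.
Profit = P·Q − TC = 166·9 − 801 = $693.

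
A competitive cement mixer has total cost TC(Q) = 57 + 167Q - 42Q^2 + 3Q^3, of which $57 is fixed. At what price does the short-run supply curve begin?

The shutdown price is the minimum of AVC. VC = 167Q - 42Q^2 + 3Q^3, so AVC = 167 - 42Q + 3Q^2.
dAVC/dQ = -42 + 6Q = 0 gives Q = 7. min AVC = 167 - 42·7 + 3·7^2 = 20.
For P < $20 the firm produces nothing.

$20 per unit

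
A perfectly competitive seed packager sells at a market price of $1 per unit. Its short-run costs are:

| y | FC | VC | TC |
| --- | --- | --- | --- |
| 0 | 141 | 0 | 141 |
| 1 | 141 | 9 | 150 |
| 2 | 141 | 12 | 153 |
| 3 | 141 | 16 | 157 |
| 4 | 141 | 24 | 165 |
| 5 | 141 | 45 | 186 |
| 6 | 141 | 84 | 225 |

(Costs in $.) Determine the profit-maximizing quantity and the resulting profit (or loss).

y = 0 (shut down); profit = -$141

Tabulate TR − TC: y=0: -141; y=1: -149; y=2: -151; y=3: -154; y=4: -161; y=5: -181; y=6: -219.
Profit is highest at y = 0. Equivalently, the lowest AVC in the table is 16/3 ≈ $5.33 at y = 3, and P = $1 falls below it — price never covers variable cost, so the firm shuts down and loses only its fixed cost.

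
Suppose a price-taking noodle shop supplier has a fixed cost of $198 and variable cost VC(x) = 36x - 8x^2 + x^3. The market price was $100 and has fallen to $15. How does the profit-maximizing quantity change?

Output falls from 8 to 0 (the firm shuts down)

MC = 36 - 16x + 3x^2; the shutdown threshold is min AVC = $20 (at x = 4).
At P = $100 ≥ min AVC, set P = MC on the rising branch: x = 8.
At P = $15 < min AVC = $20, price no longer covers variable cost at any output, so the firm shuts down: x = 0.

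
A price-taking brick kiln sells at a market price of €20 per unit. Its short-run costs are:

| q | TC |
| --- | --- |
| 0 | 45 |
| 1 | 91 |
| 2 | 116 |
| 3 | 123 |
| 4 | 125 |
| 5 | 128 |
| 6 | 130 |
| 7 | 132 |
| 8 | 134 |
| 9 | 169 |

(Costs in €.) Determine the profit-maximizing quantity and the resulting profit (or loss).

q = 8; profit = €26

Compute π = P·q − TC at each output: q=0: -45; q=1: -71; q=2: -76; q=3: -63; q=4: -45; q=5: -28; q=6: -10; q=7: 8; q=8: 26; q=9: 11.
Profit is maximized at q = 8. AVC there is 89/8 = €11.12 ≤ P, so producing beats shutting down (which would give -€45).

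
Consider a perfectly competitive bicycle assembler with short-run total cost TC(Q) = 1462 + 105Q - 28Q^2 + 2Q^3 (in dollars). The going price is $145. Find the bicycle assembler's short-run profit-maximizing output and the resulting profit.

Profit = -$262 at Q = 10

AVC = 105 - 28Q + 2Q^2; min AVC = $7 at Q = 7. Since P = $145 ≥ min AVC, the firm produces.
With MC = 105 - 56Q + 6Q^2, P = MC on the upward-sloping part at Q* = 10.
TR = 145·10 = 1450. TC = 1462 + 250 = 1712. Profit = 1450 − 1712 = -$262.
By producing, the firm covers all variable cost plus $1200 of fixed cost; shutting down would lose the full $1462.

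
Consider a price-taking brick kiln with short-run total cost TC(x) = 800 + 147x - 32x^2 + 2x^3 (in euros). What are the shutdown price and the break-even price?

Shutdown price = €19; break-even price = €107

Shutdown price = min AVC. AVC = 147 - 32x + 2x^2, with vertex at x = 8 and minimum €19.
ATC = 800/x + 147 - 32x + 2x^2. Setting dATC/dx = −800/x^2 − 32 + 4x = 0 gives x = 10 (since 4·10^3 − 32·10^2 = 800).
min ATC = 800/10 + 147 − 32·10 + 2·10^2 = €107. That is the break-even price.
For €19 ≤ P < €107 the firm produces at a loss; below €19 it shuts down.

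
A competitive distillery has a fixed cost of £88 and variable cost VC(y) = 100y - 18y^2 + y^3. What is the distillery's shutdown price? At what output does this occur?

The firm shuts down when price falls below the minimum of average variable cost. AVC = VC/y = 100 - 18y + y^2.
At the minimum of AVC, MC = AVC. MC = 100 - 36y + 3y^2; setting MC = AVC gives 2y^2 - 18y = 0, so y = 9. min AVC = 19.
For P < £19 the firm produces nothing.

£19 per unit, at y = 9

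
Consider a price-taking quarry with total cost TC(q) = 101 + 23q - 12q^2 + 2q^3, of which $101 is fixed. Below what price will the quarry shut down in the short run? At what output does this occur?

Short-run supply begins at min AVC. From VC = 23q - 12q^2 + 2q^3, AVC = 23 - 12q + 2q^2.
At the minimum of AVC, MC = AVC. MC = 23 - 24q + 6q^2; setting MC = AVC gives 4q^2 - 12q = 0, so q = 3. min AVC = 5.
The firm shuts down for any P below $5.

$5 per unit, at q = 3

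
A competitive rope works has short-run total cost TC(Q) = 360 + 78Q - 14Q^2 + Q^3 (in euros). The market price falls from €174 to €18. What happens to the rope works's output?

Output falls from 12 to 0 (the firm shuts down)

AVC = 78 - 14Q + Q^2, minimized at Q = 7 where min AVC = €29. MC = 78 - 28Q + 3Q^2.
At P = €174 ≥ min AVC, set P = MC on the rising branch: Q = 12.
At P = €18 < min AVC = €29, price no longer covers variable cost at any output, so the firm shuts down: Q = 0.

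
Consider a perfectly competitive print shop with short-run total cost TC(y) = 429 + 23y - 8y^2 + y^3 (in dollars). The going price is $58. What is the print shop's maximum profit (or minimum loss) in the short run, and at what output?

AVC = 23 - 8y + y^2 has its minimum $7 at y = 4; price $58 clears that bar, so the firm operates.
MC = 23 - 16y + 3y^2. Setting P = MC and taking the root on the rising branch gives y* = 7.
TR = 58·7 = 406. TC = 429 + 112 = 541. Profit = 406 − 541 = -$135.
Shutting down would mean losing the fixed cost of $429, so operating at a loss of $135 is better by $294.

Profit = -$135 at y = 7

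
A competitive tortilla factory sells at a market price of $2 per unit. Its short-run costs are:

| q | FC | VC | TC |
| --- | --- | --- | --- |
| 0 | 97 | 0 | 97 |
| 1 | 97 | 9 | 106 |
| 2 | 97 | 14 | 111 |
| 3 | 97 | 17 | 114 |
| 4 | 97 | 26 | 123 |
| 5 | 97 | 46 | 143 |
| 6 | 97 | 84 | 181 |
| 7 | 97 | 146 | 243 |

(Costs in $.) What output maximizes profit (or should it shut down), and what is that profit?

Compute π = P·q − TC at each output: q=0: -97; q=1: -104; q=2: -107; q=3: -108; q=4: -115; q=5: -133; q=6: -169; q=7: -229.
Profit is highest at q = 0. Equivalently, the lowest AVC in the table is 17/3 ≈ $5.67 at q = 3, and P = $2 falls below it — price never covers variable cost, so the firm shuts down and loses only its fixed cost.

q = 0 (shut down); profit = -$97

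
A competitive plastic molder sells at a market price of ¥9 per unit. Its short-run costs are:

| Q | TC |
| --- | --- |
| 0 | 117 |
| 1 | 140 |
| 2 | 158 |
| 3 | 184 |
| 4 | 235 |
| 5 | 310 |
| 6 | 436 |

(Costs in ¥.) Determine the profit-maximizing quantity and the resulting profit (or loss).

Q = 0 (shut down); profit = -¥117

Compute π = P·Q − TC at each output: Q=0: -117; Q=1: -131; Q=2: -140; Q=3: -157; Q=4: -199; Q=5: -265; Q=6: -382.
Profit is highest at Q = 0. Equivalently, the lowest AVC in the table is 41/2 ≈ ¥20.50 at Q = 2, and P = ¥9 falls below it — price never covers variable cost, so the firm shuts down and loses only its fixed cost.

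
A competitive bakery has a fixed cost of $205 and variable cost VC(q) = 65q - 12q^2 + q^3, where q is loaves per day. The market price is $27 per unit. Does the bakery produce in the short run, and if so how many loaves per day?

Variable cost is VC = 65q - 12q^2 + q^3, so AVC = VC/q = 65 - 12q + q^2 and MC = dTC/dq = 65 - 24q + 3q^2.
AVC hits its minimum where MC = AVC, at q = 6, giving min AVC = 65 - 12·6 + 6^2 = $29.
Since P = $27 < min AVC = $29, price fails to cover variable cost at any output.
Shutting down limits the loss to fixed cost, $205.

Shut down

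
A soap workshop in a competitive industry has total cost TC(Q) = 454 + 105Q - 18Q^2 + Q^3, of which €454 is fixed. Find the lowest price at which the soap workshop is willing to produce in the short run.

Short-run supply begins at min AVC. From VC = 105Q - 18Q^2 + Q^3, AVC = 105 - 18Q + Q^2.
At the minimum of AVC, MC = AVC. MC = 105 - 36Q + 3Q^2; setting MC = AVC gives 2Q^2 - 18Q = 0, so Q = 9. min AVC = 24.
So the shutdown price is €24.

€24 per unit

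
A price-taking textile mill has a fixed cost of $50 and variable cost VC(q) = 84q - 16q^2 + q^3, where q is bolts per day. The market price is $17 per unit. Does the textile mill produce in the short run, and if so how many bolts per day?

Strip out fixed cost: VC = 84q - 16q^2 + q^3. Then AVC = 84 - 16q + q^2 and MC = 84 - 32q + 3q^2.
The AVC parabola has its vertex at q = 16/2 = 8, where AVC = 84 - 16·8 + 8^2 = $20.
P = $17 lies below min AVC = $20; no output level covers variable cost.
The firm minimizes its loss by shutting down and losing only its fixed cost of $50.

Shut down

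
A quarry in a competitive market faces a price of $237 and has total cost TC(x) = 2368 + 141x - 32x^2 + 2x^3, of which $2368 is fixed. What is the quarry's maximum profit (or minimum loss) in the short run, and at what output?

Profit = -$64 at x = 12

AVC = 141 - 32x + 2x^2; min AVC = $13 at x = 8. Since P = $237 ≥ min AVC, the firm produces.
With MC = 141 - 64x + 6x^2, P = MC on the upward-sloping part at x* = 12.
TR = 237·12 = 2844. TC = 2368 + 540 = 2908. Profit = 2844 − 2908 = -$64.
By producing, the firm covers all variable cost plus $2304 of fixed cost; shutting down would lose the full $2368.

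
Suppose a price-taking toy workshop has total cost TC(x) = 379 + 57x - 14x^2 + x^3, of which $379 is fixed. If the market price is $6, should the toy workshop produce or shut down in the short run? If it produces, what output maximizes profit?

Shut down

From TC, MC = TC'(x) = 57 - 28x + 3x^2 and AVC = VC/x = 57 - 14x + x^2.
AVC is minimized where dAVC/dx = -14 + 2x = 0, at x = 7; min AVC = 57 - 14·7 + 7^2 = $8.
With P < min AVC ($6 < $8), every unit sold adds to the loss.
Shutting down limits the loss to fixed cost, $379.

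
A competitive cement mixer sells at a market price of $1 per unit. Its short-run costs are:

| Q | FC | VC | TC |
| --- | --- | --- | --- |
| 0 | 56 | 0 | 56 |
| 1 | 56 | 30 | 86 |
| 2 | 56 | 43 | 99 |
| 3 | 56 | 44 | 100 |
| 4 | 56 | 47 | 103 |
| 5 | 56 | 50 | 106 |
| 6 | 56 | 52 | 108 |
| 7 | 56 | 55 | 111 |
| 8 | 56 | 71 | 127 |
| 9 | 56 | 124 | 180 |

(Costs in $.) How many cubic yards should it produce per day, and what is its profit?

Q = 0 (shut down); profit = -$56

Tabulate TR − TC: Q=0: -56; Q=1: -85; Q=2: -97; Q=3: -97; Q=4: -99; Q=5: -101; Q=6: -102; Q=7: -104; Q=8: -119; Q=9: -171.
Profit is highest at Q = 0. Equivalently, the lowest AVC in the table is 55/7 ≈ $7.86 at Q = 7, and P = $1 falls below it — price never covers variable cost, so the firm shuts down and loses only its fixed cost.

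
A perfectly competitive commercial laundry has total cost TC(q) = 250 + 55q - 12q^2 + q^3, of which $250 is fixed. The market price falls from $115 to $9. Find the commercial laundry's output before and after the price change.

AVC = 55 - 12q + q^2, minimized at q = 6 where min AVC = $19. MC = 55 - 24q + 3q^2.
With P = $115 above the shutdown price, P = MC gives q = 10.
At P = $9 < min AVC = $19, price no longer covers variable cost at any output, so the firm shuts down: q = 0.

Output falls from 10 to 0 (the firm shuts down)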